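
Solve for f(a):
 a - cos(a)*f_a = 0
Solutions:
 f(a) = C1 + Integral(a/cos(a), a)


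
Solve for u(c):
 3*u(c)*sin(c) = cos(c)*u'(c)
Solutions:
 u(c) = C1/cos(c)^3


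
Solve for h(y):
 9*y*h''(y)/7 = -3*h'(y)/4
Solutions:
 h(y) = C1 + C2*y^(5/12)


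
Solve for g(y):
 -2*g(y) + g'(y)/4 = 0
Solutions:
 g(y) = C1*exp(8*y)


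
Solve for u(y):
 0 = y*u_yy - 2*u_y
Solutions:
 u(y) = C1 + C2*y^3


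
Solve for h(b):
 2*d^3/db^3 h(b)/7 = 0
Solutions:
 h(b) = C1 + C2*b + C3*b^2


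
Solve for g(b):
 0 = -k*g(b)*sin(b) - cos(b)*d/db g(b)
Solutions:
 g(b) = C1*exp(k*log(cos(b)))


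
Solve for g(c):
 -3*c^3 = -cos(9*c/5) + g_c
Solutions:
 g(c) = C1 - 3*c^4/4 + 5*sin(9*c/5)/9


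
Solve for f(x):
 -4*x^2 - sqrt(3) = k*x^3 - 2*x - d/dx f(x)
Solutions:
 f(x) = C1 + k*x^4/4 + 4*x^3/3 - x^2 + sqrt(3)*x


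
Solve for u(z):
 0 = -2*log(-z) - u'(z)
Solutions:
 u(z) = C1 - 2*z*log(-z) + 2*z


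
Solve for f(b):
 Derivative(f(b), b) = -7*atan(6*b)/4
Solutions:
 f(b) = C1 - 7*b*atan(6*b)/4 + 7*log(36*b^2 + 1)/48


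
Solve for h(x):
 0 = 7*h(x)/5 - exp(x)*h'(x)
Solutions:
 h(x) = C1*exp(-7*exp(-x)/5)


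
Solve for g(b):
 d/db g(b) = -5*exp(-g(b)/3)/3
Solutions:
 g(b) = 3*log(C1 - 5*b/9)


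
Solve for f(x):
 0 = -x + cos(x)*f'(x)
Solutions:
 f(x) = C1 + Integral(x/cos(x), x)


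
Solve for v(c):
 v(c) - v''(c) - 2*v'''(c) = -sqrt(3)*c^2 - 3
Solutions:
 v(c) = C1*exp(-c*((6*sqrt(78) + 53)^(-1/3) + 2 + (6*sqrt(78) + 53)^(1/3))/12)*sin(sqrt(3)*c*(-(6*sqrt(78) + 53)^(1/3) + (6*sqrt(78) + 53)^(-1/3))/12) + C2*exp(-c*((6*sqrt(78) + 53)^(-1/3) + 2 + (6*sqrt(78) + 53)^(1/3))/12)*cos(sqrt(3)*c*(-(6*sqrt(78) + 53)^(1/3) + (6*sqrt(78) + 53)^(-1/3))/12) + C3*exp(c*(-1 + (6*sqrt(78) + 53)^(-1/3) + (6*sqrt(78) + 53)^(1/3))/6) - sqrt(3)*c^2 - 2*sqrt(3) - 3


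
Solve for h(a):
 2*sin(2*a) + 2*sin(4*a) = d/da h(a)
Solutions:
 h(a) = C1 - cos(2*a) - cos(4*a)/2


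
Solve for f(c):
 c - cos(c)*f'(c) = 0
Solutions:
 f(c) = C1 + Integral(c/cos(c), c)


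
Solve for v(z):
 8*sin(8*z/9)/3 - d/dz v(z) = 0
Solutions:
 v(z) = C1 - 3*cos(8*z/9)


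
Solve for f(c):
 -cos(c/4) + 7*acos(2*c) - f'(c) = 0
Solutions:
 f(c) = C1 + 7*c*acos(2*c) - 7*sqrt(1 - 4*c^2)/2 - 4*sin(c/4)


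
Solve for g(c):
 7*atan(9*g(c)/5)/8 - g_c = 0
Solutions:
 Integral(1/atan(9*_y/5), (_y, g(c))) = C1 + 7*c/8


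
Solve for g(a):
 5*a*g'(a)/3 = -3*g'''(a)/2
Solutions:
 g(a) = C1 + Integral(C2*airyai(-30^(1/3)*a/3) + C3*airybi(-30^(1/3)*a/3), a)


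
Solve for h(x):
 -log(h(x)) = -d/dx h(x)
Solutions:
 li(h(x)) = C1 + x


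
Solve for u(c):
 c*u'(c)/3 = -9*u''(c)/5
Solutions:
 u(c) = C1 + C2*erf(sqrt(30)*c/18)


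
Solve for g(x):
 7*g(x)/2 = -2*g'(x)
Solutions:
 g(x) = C1*exp(-7*x/4)


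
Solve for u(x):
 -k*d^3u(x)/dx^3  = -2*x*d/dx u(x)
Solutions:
 u(x) = C1 + Integral(C2*airyai(2^(1/3)*x*(1/k)^(1/3)) + C3*airybi(2^(1/3)*x*(1/k)^(1/3)), x)


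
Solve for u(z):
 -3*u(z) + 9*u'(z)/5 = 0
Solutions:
 u(z) = C1*exp(5*z/3)


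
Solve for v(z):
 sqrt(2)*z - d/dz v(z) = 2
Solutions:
 v(z) = C1 + sqrt(2)*z^2/2 - 2*z


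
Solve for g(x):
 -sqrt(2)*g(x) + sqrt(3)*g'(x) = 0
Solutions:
 g(x) = C1*exp(sqrt(6)*x/3)


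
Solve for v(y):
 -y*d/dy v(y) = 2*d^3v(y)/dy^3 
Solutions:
 v(y) = C1 + Integral(C2*airyai(-2^(2/3)*y/2) + C3*airybi(-2^(2/3)*y/2), y)


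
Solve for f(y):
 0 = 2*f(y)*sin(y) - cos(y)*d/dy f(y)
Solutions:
 f(y) = C1/cos(y)^2


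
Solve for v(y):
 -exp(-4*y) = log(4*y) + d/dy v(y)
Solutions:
 v(y) = C1 - y*log(y) + y*(1 - 2*log(2)) + exp(-4*y)/4


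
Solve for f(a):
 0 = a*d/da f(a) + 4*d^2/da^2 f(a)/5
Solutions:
 f(a) = C1 + C2*erf(sqrt(10)*a/4)


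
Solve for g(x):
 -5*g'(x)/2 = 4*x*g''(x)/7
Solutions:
 g(x) = C1 + C2/x^(27/8)


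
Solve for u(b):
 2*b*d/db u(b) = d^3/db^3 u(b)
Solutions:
 u(b) = C1 + Integral(C2*airyai(2^(1/3)*b) + C3*airybi(2^(1/3)*b), b)


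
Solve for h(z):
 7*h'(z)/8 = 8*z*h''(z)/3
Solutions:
 h(z) = C1 + C2*z^(85/64)


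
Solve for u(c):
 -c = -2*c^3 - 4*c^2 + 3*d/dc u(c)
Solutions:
 u(c) = C1 + c^4/6 + 4*c^3/9 - c^2/6


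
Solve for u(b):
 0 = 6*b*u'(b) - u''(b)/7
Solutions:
 u(b) = C1 + C2*erfi(sqrt(21)*b)


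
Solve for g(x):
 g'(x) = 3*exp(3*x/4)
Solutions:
 g(x) = C1 + 4*exp(3*x/4)


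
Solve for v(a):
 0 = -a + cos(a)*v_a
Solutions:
 v(a) = C1 + Integral(a/cos(a), a)


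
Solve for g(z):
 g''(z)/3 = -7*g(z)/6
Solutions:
 g(z) = C1*sin(sqrt(14)*z/2) + C2*cos(sqrt(14)*z/2)


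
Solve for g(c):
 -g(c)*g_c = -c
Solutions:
 g(c) = -sqrt(C1 + c^2)
 g(c) = sqrt(C1 + c^2)


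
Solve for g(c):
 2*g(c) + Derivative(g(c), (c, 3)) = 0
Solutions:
 g(c) = C3*exp(-2^(1/3)*c) + (C1*sin(2^(1/3)*sqrt(3)*c/2) + C2*cos(2^(1/3)*sqrt(3)*c/2))*exp(2^(1/3)*c/2)


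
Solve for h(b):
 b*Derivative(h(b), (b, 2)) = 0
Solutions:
 h(b) = C1 + C2*b


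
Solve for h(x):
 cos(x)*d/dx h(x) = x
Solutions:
 h(x) = C1 + Integral(x/cos(x), x)


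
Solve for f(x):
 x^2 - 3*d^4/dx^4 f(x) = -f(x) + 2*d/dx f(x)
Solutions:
 f(x) = C1*exp(x*(-2^(2/3) + 2^(1/3) + 2)/6)*sin(2^(1/3)*sqrt(3)*x*(1 + 2^(1/3))/6) + C2*exp(x*(-2^(2/3) + 2^(1/3) + 2)/6)*cos(2^(1/3)*sqrt(3)*x*(1 + 2^(1/3))/6) + C3*exp(-x) + C4*exp(x*(-2^(1/3) + 1 + 2^(2/3))/3) - x^2 - 4*x - 8


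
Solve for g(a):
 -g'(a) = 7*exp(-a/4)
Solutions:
 g(a) = C1 + 28*exp(-a/4)


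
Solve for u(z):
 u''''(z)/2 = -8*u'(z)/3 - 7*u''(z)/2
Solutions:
 u(z) = C1 + C2*exp(-3^(1/3)*z*(-(24 + sqrt(1605))^(1/3) + 7*3^(1/3)/(24 + sqrt(1605))^(1/3))/6)*sin(3^(1/6)*z*(21/(24 + sqrt(1605))^(1/3) + 3^(2/3)*(24 + sqrt(1605))^(1/3))/6) + C3*exp(-3^(1/3)*z*(-(24 + sqrt(1605))^(1/3) + 7*3^(1/3)/(24 + sqrt(1605))^(1/3))/6)*cos(3^(1/6)*z*(21/(24 + sqrt(1605))^(1/3) + 3^(2/3)*(24 + sqrt(1605))^(1/3))/6) + C4*exp(3^(1/3)*z*(-(24 + sqrt(1605))^(1/3) + 7*3^(1/3)/(24 + sqrt(1605))^(1/3))/3)


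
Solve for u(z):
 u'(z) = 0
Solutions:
 u(z) = C1


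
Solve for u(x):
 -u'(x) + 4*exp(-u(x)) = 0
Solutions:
 u(x) = log(C1 + 4*x)


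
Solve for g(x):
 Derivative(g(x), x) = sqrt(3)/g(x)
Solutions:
 g(x) = -sqrt(C1 + 2*sqrt(3)*x)
 g(x) = sqrt(C1 + 2*sqrt(3)*x)


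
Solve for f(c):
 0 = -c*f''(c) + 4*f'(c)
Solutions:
 f(c) = C1 + C2*c^5


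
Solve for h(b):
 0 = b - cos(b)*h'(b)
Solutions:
 h(b) = C1 + Integral(b/cos(b), b)


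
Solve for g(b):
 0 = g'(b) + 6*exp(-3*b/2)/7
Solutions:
 g(b) = C1 + 4*exp(-3*b/2)/7


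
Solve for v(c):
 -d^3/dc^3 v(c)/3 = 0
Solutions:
 v(c) = C1 + C2*c + C3*c^2


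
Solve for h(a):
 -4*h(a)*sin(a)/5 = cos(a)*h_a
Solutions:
 h(a) = C1*cos(a)^(4/5)


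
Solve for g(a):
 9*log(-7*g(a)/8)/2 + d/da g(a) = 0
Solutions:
 2*Integral(1/(log(-_y) - 3*log(2) + log(7)), (_y, g(a)))/9 = C1 - a


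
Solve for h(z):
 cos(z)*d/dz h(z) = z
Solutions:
 h(z) = C1 + Integral(z/cos(z), z)


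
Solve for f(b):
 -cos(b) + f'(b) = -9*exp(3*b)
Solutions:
 f(b) = C1 - 3*exp(3*b) + sin(b)


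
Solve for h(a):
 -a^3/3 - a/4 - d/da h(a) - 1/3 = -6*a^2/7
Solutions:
 h(a) = C1 - a^4/12 + 2*a^3/7 - a^2/8 - a/3


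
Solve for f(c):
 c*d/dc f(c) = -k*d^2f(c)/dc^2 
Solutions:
 f(c) = C1 + C2*sqrt(k)*erf(sqrt(2)*c*sqrt(1/k)/2)


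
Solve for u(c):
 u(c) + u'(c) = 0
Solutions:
 u(c) = C1*exp(-c)


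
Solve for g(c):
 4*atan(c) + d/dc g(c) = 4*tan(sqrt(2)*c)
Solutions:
 g(c) = C1 - 4*c*atan(c) + 2*log(c^2 + 1) - 2*sqrt(2)*log(cos(sqrt(2)*c))


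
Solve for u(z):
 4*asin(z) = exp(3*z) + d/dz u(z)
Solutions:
 u(z) = C1 + 4*z*asin(z) + 4*sqrt(1 - z^2) - exp(3*z)/3


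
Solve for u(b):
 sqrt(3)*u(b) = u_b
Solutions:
 u(b) = C1*exp(sqrt(3)*b)


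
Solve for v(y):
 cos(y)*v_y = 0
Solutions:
 v(y) = C1


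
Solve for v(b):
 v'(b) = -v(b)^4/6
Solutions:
 v(b) = 2^(1/3)*(1/(C1 + b))^(1/3)
 v(b) = 2^(1/3)*(-1 - sqrt(3)*I)*(1/(C1 + b))^(1/3)/2
 v(b) = 2^(1/3)*(-1 + sqrt(3)*I)*(1/(C1 + b))^(1/3)/2


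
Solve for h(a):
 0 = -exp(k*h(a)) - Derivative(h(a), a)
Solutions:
 h(a) = Piecewise((log(1/(C1*k + a*k))/k, Ne(k, 0)), (nan, True))
 h(a) = Piecewise((C1 - a, Eq(k, 0)), (nan, True))


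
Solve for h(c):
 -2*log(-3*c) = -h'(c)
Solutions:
 h(c) = C1 + 2*c*log(-c) + 2*c*(-1 + log(3))


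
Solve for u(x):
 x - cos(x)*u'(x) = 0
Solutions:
 u(x) = C1 + Integral(x/cos(x), x)


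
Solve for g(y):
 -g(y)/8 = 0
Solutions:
 g(y) = 0


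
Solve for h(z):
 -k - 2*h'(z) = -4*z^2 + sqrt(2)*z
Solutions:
 h(z) = C1 - k*z/2 + 2*z^3/3 - sqrt(2)*z^2/4


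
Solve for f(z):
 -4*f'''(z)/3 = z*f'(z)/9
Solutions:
 f(z) = C1 + Integral(C2*airyai(-18^(1/3)*z/6) + C3*airybi(-18^(1/3)*z/6), z)


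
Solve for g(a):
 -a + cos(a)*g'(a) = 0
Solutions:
 g(a) = C1 + Integral(a/cos(a), a)


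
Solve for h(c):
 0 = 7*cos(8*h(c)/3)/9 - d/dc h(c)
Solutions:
 -7*c/9 - 3*log(sin(8*h(c)/3) - 1)/16 + 3*log(sin(8*h(c)/3) + 1)/16 = C1


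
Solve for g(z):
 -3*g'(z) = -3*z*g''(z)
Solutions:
 g(z) = C1 + C2*z^2


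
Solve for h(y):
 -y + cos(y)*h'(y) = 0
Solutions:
 h(y) = C1 + Integral(y/cos(y), y)


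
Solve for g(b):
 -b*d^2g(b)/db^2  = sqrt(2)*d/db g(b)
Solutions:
 g(b) = C1 + C2*b^(1 - sqrt(2))


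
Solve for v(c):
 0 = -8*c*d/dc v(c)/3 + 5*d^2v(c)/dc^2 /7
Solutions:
 v(c) = C1 + C2*erfi(2*sqrt(105)*c/15)


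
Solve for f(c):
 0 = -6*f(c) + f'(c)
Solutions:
 f(c) = C1*exp(6*c)


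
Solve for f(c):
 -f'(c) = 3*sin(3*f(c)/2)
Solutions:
 f(c) = -2*acos((-C1 - exp(9*c))/(C1 - exp(9*c)))/3 + 4*pi/3
 f(c) = 2*acos((-C1 - exp(9*c))/(C1 - exp(9*c)))/3


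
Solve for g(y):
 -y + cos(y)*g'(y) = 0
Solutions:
 g(y) = C1 + Integral(y/cos(y), y)


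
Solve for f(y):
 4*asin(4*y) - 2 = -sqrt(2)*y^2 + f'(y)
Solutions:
 f(y) = C1 + sqrt(2)*y^3/3 + 4*y*asin(4*y) - 2*y + sqrt(1 - 16*y^2)


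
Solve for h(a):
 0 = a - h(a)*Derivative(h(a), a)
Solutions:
 h(a) = -sqrt(C1 + a^2)
 h(a) = sqrt(C1 + a^2)


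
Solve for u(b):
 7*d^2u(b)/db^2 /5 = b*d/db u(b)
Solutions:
 u(b) = C1 + C2*erfi(sqrt(70)*b/14)


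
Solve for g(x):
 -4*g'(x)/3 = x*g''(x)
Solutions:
 g(x) = C1 + C2/x^(1/3)


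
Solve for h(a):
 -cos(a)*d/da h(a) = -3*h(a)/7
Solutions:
 h(a) = C1*(sin(a) + 1)^(3/14)/(sin(a) - 1)^(3/14)


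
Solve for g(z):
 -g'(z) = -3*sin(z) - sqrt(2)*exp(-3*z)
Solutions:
 g(z) = C1 - 3*cos(z) - sqrt(2)*exp(-3*z)/3


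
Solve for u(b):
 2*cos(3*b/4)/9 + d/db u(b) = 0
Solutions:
 u(b) = C1 - 8*sin(3*b/4)/27


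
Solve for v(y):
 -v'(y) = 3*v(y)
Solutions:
 v(y) = C1*exp(-3*y)


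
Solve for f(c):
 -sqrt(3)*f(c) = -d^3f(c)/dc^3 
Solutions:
 f(c) = C3*exp(3^(1/6)*c) + (C1*sin(3^(2/3)*c/2) + C2*cos(3^(2/3)*c/2))*exp(-3^(1/6)*c/2)


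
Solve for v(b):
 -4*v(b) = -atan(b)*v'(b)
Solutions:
 v(b) = C1*exp(4*Integral(1/atan(b), b))


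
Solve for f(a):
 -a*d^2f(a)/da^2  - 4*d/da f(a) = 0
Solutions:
 f(a) = C1 + C2/a^3


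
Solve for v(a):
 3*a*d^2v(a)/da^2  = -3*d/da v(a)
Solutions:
 v(a) = C1 + C2*log(a)


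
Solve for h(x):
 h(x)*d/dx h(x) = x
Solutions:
 h(x) = -sqrt(C1 + x^2)
 h(x) = sqrt(C1 + x^2)


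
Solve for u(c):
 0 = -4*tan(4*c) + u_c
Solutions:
 u(c) = C1 - log(cos(4*c))


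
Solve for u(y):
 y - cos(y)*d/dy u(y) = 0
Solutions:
 u(y) = C1 + Integral(y/cos(y), y)


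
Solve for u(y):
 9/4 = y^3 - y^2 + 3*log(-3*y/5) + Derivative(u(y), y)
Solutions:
 u(y) = C1 - y^4/4 + y^3/3 - 3*y*log(-y) + y*(-3*log(3) + 3*log(5) + 21/4)


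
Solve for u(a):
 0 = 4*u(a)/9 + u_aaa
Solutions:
 u(a) = C3*exp(-2^(2/3)*3^(1/3)*a/3) + (C1*sin(2^(2/3)*3^(5/6)*a/6) + C2*cos(2^(2/3)*3^(5/6)*a/6))*exp(2^(2/3)*3^(1/3)*a/6)


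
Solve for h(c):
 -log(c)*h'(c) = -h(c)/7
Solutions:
 h(c) = C1*exp(li(c)/7)


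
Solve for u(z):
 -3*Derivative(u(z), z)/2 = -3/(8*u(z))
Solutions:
 u(z) = -sqrt(C1 + 2*z)/2
 u(z) = sqrt(C1 + 2*z)/2


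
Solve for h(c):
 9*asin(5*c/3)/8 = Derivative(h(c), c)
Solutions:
 h(c) = C1 + 9*c*asin(5*c/3)/8 + 9*sqrt(9 - 25*c^2)/40


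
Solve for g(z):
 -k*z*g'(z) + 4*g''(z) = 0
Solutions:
 g(z) = Piecewise((-sqrt(2)*sqrt(pi)*C1*erf(sqrt(2)*z*sqrt(-k)/4)/sqrt(-k) - C2, (k > 0) | (k < 0)), (-C1*z - C2, True))


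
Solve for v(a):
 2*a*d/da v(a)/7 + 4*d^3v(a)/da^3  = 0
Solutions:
 v(a) = C1 + Integral(C2*airyai(-14^(2/3)*a/14) + C3*airybi(-14^(2/3)*a/14), a)


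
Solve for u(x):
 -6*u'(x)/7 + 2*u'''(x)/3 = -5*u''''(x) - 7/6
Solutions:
 u(x) = C1 + C2*exp(-x*(28*7^(1/3)/(135*sqrt(163689) + 54619)^(1/3) + 28 + 7^(2/3)*(135*sqrt(163689) + 54619)^(1/3))/630)*sin(sqrt(3)*7^(1/3)*x*(-7^(1/3)*(135*sqrt(163689) + 54619)^(1/3) + 28/(135*sqrt(163689) + 54619)^(1/3))/630) + C3*exp(-x*(28*7^(1/3)/(135*sqrt(163689) + 54619)^(1/3) + 28 + 7^(2/3)*(135*sqrt(163689) + 54619)^(1/3))/630)*cos(sqrt(3)*7^(1/3)*x*(-7^(1/3)*(135*sqrt(163689) + 54619)^(1/3) + 28/(135*sqrt(163689) + 54619)^(1/3))/630) + C4*exp(x*(-14 + 28*7^(1/3)/(135*sqrt(163689) + 54619)^(1/3) + 7^(2/3)*(135*sqrt(163689) + 54619)^(1/3))/315) + 49*x/36


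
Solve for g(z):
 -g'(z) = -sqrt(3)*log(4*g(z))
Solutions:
 -sqrt(3)*Integral(1/(log(_y) + 2*log(2)), (_y, g(z)))/3 = C1 - z


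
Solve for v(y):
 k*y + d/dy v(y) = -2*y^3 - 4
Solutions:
 v(y) = C1 - k*y^2/2 - y^4/2 - 4*y


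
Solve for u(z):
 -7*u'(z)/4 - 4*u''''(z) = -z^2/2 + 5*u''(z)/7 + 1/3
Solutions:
 u(z) = C1 + C2*exp(-42^(1/3)*z*(-(3087 + sqrt(9571569))^(1/3) + 10*42^(1/3)/(3087 + sqrt(9571569))^(1/3))/168)*sin(14^(1/3)*3^(1/6)*z*(30*14^(1/3)/(3087 + sqrt(9571569))^(1/3) + 3^(2/3)*(3087 + sqrt(9571569))^(1/3))/168) + C3*exp(-42^(1/3)*z*(-(3087 + sqrt(9571569))^(1/3) + 10*42^(1/3)/(3087 + sqrt(9571569))^(1/3))/168)*cos(14^(1/3)*3^(1/6)*z*(30*14^(1/3)/(3087 + sqrt(9571569))^(1/3) + 3^(2/3)*(3087 + sqrt(9571569))^(1/3))/168) + C4*exp(42^(1/3)*z*(-(3087 + sqrt(9571569))^(1/3) + 10*42^(1/3)/(3087 + sqrt(9571569))^(1/3))/84) + 2*z^3/21 - 40*z^2/343 - 4804*z/50421


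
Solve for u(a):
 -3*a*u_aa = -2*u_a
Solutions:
 u(a) = C1 + C2*a^(5/3)


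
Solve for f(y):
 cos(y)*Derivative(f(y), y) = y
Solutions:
 f(y) = C1 + Integral(y/cos(y), y)


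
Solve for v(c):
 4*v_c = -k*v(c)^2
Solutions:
 v(c) = 4/(C1 + c*k)


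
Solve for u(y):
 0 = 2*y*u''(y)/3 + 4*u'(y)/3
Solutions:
 u(y) = C1 + C2/y


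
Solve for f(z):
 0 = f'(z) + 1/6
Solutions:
 f(z) = C1 - z/6


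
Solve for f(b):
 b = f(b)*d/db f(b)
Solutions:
 f(b) = -sqrt(C1 + b^2)
 f(b) = sqrt(C1 + b^2)


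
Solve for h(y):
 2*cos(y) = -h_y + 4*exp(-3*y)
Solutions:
 h(y) = C1 - 2*sin(y) - 4*exp(-3*y)/3


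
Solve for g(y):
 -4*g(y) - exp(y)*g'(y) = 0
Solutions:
 g(y) = C1*exp(4*exp(-y))


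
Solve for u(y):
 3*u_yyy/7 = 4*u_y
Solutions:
 u(y) = C1 + C2*exp(-2*sqrt(21)*y/3) + C3*exp(2*sqrt(21)*y/3)


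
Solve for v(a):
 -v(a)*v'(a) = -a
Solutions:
 v(a) = -sqrt(C1 + a^2)
 v(a) = sqrt(C1 + a^2)


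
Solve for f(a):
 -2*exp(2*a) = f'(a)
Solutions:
 f(a) = C1 - exp(2*a)


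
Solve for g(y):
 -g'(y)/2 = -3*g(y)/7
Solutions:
 g(y) = C1*exp(6*y/7)


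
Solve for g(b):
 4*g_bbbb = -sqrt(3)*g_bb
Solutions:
 g(b) = C1 + C2*b + C3*sin(3^(1/4)*b/2) + C4*cos(3^(1/4)*b/2)


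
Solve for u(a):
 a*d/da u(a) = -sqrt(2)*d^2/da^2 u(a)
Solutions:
 u(a) = C1 + C2*erf(2^(1/4)*a/2)


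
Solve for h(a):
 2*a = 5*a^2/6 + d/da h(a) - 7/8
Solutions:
 h(a) = C1 - 5*a^3/18 + a^2 + 7*a/8


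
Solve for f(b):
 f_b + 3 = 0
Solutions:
 f(b) = C1 - 3*b


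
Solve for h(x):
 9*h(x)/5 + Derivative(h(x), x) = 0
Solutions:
 h(x) = C1*exp(-9*x/5)


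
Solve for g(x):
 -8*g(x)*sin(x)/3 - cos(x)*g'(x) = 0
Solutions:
 g(x) = C1*cos(x)^(8/3)


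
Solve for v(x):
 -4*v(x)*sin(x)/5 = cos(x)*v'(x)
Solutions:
 v(x) = C1*cos(x)^(4/5)


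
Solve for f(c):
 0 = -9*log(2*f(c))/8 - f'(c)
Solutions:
 8*Integral(1/(log(_y) + log(2)), (_y, f(c)))/9 = C1 - c


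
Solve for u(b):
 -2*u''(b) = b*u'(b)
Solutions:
 u(b) = C1 + C2*erf(b/2)


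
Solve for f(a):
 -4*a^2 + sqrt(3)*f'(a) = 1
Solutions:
 f(a) = C1 + 4*sqrt(3)*a^3/9 + sqrt(3)*a/3


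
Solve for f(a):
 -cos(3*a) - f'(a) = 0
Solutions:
 f(a) = C1 - sin(3*a)/3


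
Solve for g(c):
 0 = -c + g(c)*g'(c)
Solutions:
 g(c) = -sqrt(C1 + c^2)
 g(c) = sqrt(C1 + c^2)


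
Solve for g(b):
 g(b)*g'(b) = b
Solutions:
 g(b) = -sqrt(C1 + b^2)
 g(b) = sqrt(C1 + b^2)


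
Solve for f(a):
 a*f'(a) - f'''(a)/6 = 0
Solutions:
 f(a) = C1 + Integral(C2*airyai(6^(1/3)*a) + C3*airybi(6^(1/3)*a), a)


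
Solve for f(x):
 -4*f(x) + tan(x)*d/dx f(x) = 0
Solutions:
 f(x) = C1*sin(x)^4


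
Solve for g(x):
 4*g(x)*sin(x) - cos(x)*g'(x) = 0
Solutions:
 g(x) = C1/cos(x)^4


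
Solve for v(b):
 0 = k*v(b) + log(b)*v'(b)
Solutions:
 v(b) = C1*exp(-k*li(b))


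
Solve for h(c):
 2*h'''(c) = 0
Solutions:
 h(c) = C1 + C2*c + C3*c^2


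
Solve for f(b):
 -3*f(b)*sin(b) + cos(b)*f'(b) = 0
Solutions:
 f(b) = C1/cos(b)^3


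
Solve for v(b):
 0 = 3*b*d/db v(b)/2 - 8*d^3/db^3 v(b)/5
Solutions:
 v(b) = C1 + Integral(C2*airyai(15^(1/3)*2^(2/3)*b/4) + C3*airybi(15^(1/3)*2^(2/3)*b/4), b)


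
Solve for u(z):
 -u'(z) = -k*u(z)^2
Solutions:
 u(z) = -1/(C1 + k*z)


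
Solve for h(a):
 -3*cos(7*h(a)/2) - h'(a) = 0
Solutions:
 h(a) = -2*asin((C1 + exp(21*a))/(C1 - exp(21*a)))/7 + 2*pi/7
 h(a) = 2*asin((C1 + exp(21*a))/(C1 - exp(21*a)))/7


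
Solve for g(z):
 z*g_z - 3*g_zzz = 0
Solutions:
 g(z) = C1 + Integral(C2*airyai(3^(2/3)*z/3) + C3*airybi(3^(2/3)*z/3), z)


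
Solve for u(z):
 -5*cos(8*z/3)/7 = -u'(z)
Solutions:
 u(z) = C1 + 15*sin(8*z/3)/56


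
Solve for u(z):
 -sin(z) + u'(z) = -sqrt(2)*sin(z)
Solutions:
 u(z) = C1 - cos(z) + sqrt(2)*cos(z)


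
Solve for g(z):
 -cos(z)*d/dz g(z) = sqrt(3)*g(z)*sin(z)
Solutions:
 g(z) = C1*cos(z)^(sqrt(3))


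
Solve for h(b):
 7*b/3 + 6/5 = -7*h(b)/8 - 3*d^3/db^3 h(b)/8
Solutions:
 h(b) = C3*exp(-3^(2/3)*7^(1/3)*b/3) - 8*b/3 + (C1*sin(3^(1/6)*7^(1/3)*b/2) + C2*cos(3^(1/6)*7^(1/3)*b/2))*exp(3^(2/3)*7^(1/3)*b/6) - 48/35


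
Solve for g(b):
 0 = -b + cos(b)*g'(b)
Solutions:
 g(b) = C1 + Integral(b/cos(b), b)


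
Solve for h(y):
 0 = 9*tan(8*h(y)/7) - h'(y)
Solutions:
 h(y) = -7*asin(C1*exp(72*y/7))/8 + 7*pi/8
 h(y) = 7*asin(C1*exp(72*y/7))/8


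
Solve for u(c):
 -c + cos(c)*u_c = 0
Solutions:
 u(c) = C1 + Integral(c/cos(c), c)


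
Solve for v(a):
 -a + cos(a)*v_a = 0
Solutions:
 v(a) = C1 + Integral(a/cos(a), a)


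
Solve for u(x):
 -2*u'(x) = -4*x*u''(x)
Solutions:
 u(x) = C1 + C2*x^(3/2)


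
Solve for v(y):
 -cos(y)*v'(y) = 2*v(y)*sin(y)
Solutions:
 v(y) = C1*cos(y)^2


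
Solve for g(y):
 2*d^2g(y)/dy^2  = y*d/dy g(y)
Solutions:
 g(y) = C1 + C2*erfi(y/2)


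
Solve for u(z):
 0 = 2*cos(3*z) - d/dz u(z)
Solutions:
 u(z) = C1 + 2*sin(3*z)/3


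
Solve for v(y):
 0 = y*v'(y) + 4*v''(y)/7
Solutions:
 v(y) = C1 + C2*erf(sqrt(14)*y/4)


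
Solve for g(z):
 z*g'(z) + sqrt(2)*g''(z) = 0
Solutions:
 g(z) = C1 + C2*erf(2^(1/4)*z/2)


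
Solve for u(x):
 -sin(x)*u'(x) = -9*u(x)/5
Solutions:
 u(x) = C1*(cos(x) - 1)^(9/10)/(cos(x) + 1)^(9/10)


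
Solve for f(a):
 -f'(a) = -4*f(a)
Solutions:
 f(a) = C1*exp(4*a)


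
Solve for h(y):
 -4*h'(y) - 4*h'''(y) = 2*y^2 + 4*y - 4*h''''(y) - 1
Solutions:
 h(y) = C1 + C2*exp(y*(-2^(2/3)*(3*sqrt(93) + 29)^(1/3) - 2*2^(1/3)/(3*sqrt(93) + 29)^(1/3) + 4)/12)*sin(2^(1/3)*sqrt(3)*y*(-2^(1/3)*(3*sqrt(93) + 29)^(1/3) + 2/(3*sqrt(93) + 29)^(1/3))/12) + C3*exp(y*(-2^(2/3)*(3*sqrt(93) + 29)^(1/3) - 2*2^(1/3)/(3*sqrt(93) + 29)^(1/3) + 4)/12)*cos(2^(1/3)*sqrt(3)*y*(-2^(1/3)*(3*sqrt(93) + 29)^(1/3) + 2/(3*sqrt(93) + 29)^(1/3))/12) + C4*exp(y*(2*2^(1/3)/(3*sqrt(93) + 29)^(1/3) + 2 + 2^(2/3)*(3*sqrt(93) + 29)^(1/3))/6) - y^3/6 - y^2/2 + 5*y/4


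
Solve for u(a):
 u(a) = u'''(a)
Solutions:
 u(a) = C3*exp(a) + (C1*sin(sqrt(3)*a/2) + C2*cos(sqrt(3)*a/2))*exp(-a/2)


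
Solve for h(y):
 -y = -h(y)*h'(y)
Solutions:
 h(y) = -sqrt(C1 + y^2)
 h(y) = sqrt(C1 + y^2)


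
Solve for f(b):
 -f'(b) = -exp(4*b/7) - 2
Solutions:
 f(b) = C1 + 2*b + 7*exp(4*b/7)/4


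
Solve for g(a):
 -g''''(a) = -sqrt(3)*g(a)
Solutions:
 g(a) = C1*exp(-3^(1/8)*a) + C2*exp(3^(1/8)*a) + C3*sin(3^(1/8)*a) + C4*cos(3^(1/8)*a)


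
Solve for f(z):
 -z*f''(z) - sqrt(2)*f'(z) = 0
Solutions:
 f(z) = C1 + C2*z^(1 - sqrt(2))


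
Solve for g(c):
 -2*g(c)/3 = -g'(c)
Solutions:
 g(c) = C1*exp(2*c/3)


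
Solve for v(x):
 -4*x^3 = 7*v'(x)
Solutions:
 v(x) = C1 - x^4/7


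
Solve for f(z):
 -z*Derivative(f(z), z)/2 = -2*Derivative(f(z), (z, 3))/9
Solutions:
 f(z) = C1 + Integral(C2*airyai(2^(1/3)*3^(2/3)*z/2) + C3*airybi(2^(1/3)*3^(2/3)*z/2), z)


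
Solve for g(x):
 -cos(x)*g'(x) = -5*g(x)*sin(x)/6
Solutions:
 g(x) = C1/cos(x)^(5/6)


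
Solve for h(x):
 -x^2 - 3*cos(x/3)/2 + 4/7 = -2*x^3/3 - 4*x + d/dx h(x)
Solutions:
 h(x) = C1 + x^4/6 - x^3/3 + 2*x^2 + 4*x/7 - 9*sin(x/3)/2


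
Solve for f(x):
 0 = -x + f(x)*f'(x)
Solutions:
 f(x) = -sqrt(C1 + x^2)
 f(x) = sqrt(C1 + x^2)


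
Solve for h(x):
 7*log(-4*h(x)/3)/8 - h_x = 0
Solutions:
 -8*Integral(1/(log(-_y) - log(3) + 2*log(2)), (_y, h(x)))/7 = C1 - x


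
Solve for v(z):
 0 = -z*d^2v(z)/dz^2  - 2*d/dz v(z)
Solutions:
 v(z) = C1 + C2/z


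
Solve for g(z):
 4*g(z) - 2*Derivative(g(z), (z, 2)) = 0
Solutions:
 g(z) = C1*exp(-sqrt(2)*z) + C2*exp(sqrt(2)*z)


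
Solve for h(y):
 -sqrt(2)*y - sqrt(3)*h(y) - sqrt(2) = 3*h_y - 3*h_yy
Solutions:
 h(y) = C1*exp(y*(3 + sqrt(3)*sqrt(3 + 4*sqrt(3)))/6) + C2*exp(y*(-sqrt(3)*sqrt(3 + 4*sqrt(3)) + 3)/6) - sqrt(6)*y/3 - sqrt(6)/3 + sqrt(2)


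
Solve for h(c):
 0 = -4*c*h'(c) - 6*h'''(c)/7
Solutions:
 h(c) = C1 + Integral(C2*airyai(-14^(1/3)*3^(2/3)*c/3) + C3*airybi(-14^(1/3)*3^(2/3)*c/3), c)


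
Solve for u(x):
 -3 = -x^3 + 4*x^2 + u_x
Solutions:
 u(x) = C1 + x^4/4 - 4*x^3/3 - 3*x


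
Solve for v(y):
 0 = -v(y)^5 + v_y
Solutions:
 v(y) = -(-1/(C1 + 4*y))^(1/4)
 v(y) = (-1/(C1 + 4*y))^(1/4)
 v(y) = -I*(-1/(C1 + 4*y))^(1/4)
 v(y) = I*(-1/(C1 + 4*y))^(1/4)


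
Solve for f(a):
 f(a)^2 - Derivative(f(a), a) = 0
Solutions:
 f(a) = -1/(C1 + a)


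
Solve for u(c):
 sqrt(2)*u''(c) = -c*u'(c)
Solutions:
 u(c) = C1 + C2*erf(2^(1/4)*c/2)


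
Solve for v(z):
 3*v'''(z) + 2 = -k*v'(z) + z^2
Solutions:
 v(z) = C1 + C2*exp(-sqrt(3)*z*sqrt(-k)/3) + C3*exp(sqrt(3)*z*sqrt(-k)/3) + z^3/(3*k) - 2*z/k - 6*z/k^2


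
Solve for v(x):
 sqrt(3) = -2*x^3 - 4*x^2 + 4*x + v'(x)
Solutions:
 v(x) = C1 + x^4/2 + 4*x^3/3 - 2*x^2 + sqrt(3)*x


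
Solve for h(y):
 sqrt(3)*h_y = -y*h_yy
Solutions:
 h(y) = C1 + C2*y^(1 - sqrt(3))


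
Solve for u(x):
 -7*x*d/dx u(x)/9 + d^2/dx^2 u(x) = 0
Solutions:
 u(x) = C1 + C2*erfi(sqrt(14)*x/6)


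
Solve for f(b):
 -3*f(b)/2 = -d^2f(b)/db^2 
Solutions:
 f(b) = C1*exp(-sqrt(6)*b/2) + C2*exp(sqrt(6)*b/2)


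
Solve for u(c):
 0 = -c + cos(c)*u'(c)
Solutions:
 u(c) = C1 + Integral(c/cos(c), c)


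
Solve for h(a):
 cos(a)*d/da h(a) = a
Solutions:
 h(a) = C1 + Integral(a/cos(a), a)


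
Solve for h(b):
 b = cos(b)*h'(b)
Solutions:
 h(b) = C1 + Integral(b/cos(b), b)


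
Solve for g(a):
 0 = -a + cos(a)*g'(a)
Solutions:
 g(a) = C1 + Integral(a/cos(a), a)


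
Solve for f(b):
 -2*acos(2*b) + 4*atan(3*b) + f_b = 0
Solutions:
 f(b) = C1 + 2*b*acos(2*b) - 4*b*atan(3*b) - sqrt(1 - 4*b^2) + 2*log(9*b^2 + 1)/3


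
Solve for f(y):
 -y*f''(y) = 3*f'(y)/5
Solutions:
 f(y) = C1 + C2*y^(2/5)


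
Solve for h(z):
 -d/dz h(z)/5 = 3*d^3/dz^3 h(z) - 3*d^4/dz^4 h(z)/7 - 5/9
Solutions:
 h(z) = C1 + C2*exp(z*(-10^(2/3)*7^(1/3)*(3*sqrt(989) + 499)^(1/3) - 70*10^(1/3)*7^(2/3)/(3*sqrt(989) + 499)^(1/3) + 140)/60)*sin(sqrt(3)*70^(1/3)*z*(-10^(1/3)*(3*sqrt(989) + 499)^(1/3) + 70*7^(1/3)/(3*sqrt(989) + 499)^(1/3))/60) + C3*exp(z*(-10^(2/3)*7^(1/3)*(3*sqrt(989) + 499)^(1/3) - 70*10^(1/3)*7^(2/3)/(3*sqrt(989) + 499)^(1/3) + 140)/60)*cos(sqrt(3)*70^(1/3)*z*(-10^(1/3)*(3*sqrt(989) + 499)^(1/3) + 70*7^(1/3)/(3*sqrt(989) + 499)^(1/3))/60) + C4*exp(z*(70*10^(1/3)*7^(2/3)/(3*sqrt(989) + 499)^(1/3) + 70 + 10^(2/3)*7^(1/3)*(3*sqrt(989) + 499)^(1/3))/30) + 25*z/9


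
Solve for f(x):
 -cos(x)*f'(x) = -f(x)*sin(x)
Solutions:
 f(x) = C1/cos(x)


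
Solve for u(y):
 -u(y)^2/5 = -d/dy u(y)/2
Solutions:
 u(y) = -5/(C1 + 2*y)


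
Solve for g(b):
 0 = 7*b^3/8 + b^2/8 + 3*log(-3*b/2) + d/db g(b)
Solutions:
 g(b) = C1 - 7*b^4/32 - b^3/24 - 3*b*log(-b) + 3*b*(-log(3) + log(2) + 1)


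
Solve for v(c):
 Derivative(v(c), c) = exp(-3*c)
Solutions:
 v(c) = C1 - exp(-3*c)/3


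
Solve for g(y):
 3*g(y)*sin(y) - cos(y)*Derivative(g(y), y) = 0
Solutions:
 g(y) = C1/cos(y)^3


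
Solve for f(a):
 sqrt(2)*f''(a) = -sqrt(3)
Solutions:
 f(a) = C1 + C2*a - sqrt(6)*a^2/4


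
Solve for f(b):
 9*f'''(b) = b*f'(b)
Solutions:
 f(b) = C1 + Integral(C2*airyai(3^(1/3)*b/3) + C3*airybi(3^(1/3)*b/3), b)


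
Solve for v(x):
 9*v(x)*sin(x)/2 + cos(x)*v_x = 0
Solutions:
 v(x) = C1*cos(x)^(9/2)


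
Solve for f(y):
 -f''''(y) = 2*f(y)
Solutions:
 f(y) = (C1*sin(2^(3/4)*y/2) + C2*cos(2^(3/4)*y/2))*exp(-2^(3/4)*y/2) + (C3*sin(2^(3/4)*y/2) + C4*cos(2^(3/4)*y/2))*exp(2^(3/4)*y/2)


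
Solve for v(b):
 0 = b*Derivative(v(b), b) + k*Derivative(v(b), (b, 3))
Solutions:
 v(b) = C1 + Integral(C2*airyai(b*(-1/k)^(1/3)) + C3*airybi(b*(-1/k)^(1/3)), b)


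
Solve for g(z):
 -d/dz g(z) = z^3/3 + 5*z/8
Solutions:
 g(z) = C1 - z^4/12 - 5*z^2/16


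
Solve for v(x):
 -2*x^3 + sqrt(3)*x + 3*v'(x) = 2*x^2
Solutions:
 v(x) = C1 + x^4/6 + 2*x^3/9 - sqrt(3)*x^2/6


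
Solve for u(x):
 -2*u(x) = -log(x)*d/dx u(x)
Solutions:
 u(x) = C1*exp(2*li(x))


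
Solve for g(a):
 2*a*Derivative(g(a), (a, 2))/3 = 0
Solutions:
 g(a) = C1 + C2*a


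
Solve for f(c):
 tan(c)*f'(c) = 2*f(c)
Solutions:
 f(c) = C1*sin(c)^2


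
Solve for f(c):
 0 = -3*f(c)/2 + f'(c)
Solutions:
 f(c) = C1*exp(3*c/2)


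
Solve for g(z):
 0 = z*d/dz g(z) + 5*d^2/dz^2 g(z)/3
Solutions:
 g(z) = C1 + C2*erf(sqrt(30)*z/10)


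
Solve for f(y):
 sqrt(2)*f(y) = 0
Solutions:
 f(y) = 0


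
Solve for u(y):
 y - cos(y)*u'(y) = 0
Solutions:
 u(y) = C1 + Integral(y/cos(y), y)


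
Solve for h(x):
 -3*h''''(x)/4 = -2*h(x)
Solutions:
 h(x) = C1*exp(-6^(3/4)*x/3) + C2*exp(6^(3/4)*x/3) + C3*sin(6^(3/4)*x/3) + C4*cos(6^(3/4)*x/3)


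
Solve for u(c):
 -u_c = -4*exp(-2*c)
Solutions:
 u(c) = C1 - 2*exp(-2*c)


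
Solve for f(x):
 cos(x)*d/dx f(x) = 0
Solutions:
 f(x) = C1


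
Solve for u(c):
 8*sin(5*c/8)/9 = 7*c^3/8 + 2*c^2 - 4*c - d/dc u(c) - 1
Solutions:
 u(c) = C1 + 7*c^4/32 + 2*c^3/3 - 2*c^2 - c + 64*cos(5*c/8)/45


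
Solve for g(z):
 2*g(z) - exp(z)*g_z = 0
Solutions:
 g(z) = C1*exp(-2*exp(-z))


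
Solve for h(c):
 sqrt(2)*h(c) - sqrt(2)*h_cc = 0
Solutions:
 h(c) = C1*exp(-c) + C2*exp(c)


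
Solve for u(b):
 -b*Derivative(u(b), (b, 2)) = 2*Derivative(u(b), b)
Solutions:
 u(b) = C1 + C2/b


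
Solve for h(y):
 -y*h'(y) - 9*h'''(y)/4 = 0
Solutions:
 h(y) = C1 + Integral(C2*airyai(-2^(2/3)*3^(1/3)*y/3) + C3*airybi(-2^(2/3)*3^(1/3)*y/3), y)


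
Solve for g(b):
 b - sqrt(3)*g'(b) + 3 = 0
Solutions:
 g(b) = C1 + sqrt(3)*b^2/6 + sqrt(3)*b


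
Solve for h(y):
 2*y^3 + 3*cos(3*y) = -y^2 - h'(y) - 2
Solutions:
 h(y) = C1 - y^4/2 - y^3/3 - 2*y - sin(3*y)


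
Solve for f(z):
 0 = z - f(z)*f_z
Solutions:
 f(z) = -sqrt(C1 + z^2)
 f(z) = sqrt(C1 + z^2)


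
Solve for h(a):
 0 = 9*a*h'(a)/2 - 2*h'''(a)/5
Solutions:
 h(a) = C1 + Integral(C2*airyai(90^(1/3)*a/2) + C3*airybi(90^(1/3)*a/2), a)


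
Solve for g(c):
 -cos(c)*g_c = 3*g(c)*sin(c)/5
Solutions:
 g(c) = C1*cos(c)^(3/5)


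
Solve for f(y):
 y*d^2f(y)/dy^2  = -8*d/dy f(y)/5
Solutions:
 f(y) = C1 + C2/y^(3/5)


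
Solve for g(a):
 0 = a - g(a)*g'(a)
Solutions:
 g(a) = -sqrt(C1 + a^2)
 g(a) = sqrt(C1 + a^2)


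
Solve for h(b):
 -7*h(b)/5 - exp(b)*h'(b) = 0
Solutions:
 h(b) = C1*exp(7*exp(-b)/5)


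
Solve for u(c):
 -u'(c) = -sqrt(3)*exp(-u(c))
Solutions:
 u(c) = log(C1 + sqrt(3)*c)


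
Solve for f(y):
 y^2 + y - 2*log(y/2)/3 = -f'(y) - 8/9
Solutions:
 f(y) = C1 - y^3/3 - y^2/2 + 2*y*log(y)/3 - 14*y/9 - 2*y*log(2)/3


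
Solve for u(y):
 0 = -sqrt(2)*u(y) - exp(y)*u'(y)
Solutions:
 u(y) = C1*exp(sqrt(2)*exp(-y))


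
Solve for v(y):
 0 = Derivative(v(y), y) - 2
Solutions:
 v(y) = C1 + 2*y


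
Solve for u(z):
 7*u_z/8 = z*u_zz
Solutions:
 u(z) = C1 + C2*z^(15/8)


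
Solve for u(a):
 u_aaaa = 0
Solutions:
 u(a) = C1 + C2*a + C3*a^2 + C4*a^3


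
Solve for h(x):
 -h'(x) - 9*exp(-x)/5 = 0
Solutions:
 h(x) = C1 + 9*exp(-x)/5


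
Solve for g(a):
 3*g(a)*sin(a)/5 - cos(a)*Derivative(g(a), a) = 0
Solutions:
 g(a) = C1/cos(a)^(3/5)


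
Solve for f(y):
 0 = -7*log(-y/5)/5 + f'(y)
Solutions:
 f(y) = C1 + 7*y*log(-y)/5 + 7*y*(-log(5) - 1)/5


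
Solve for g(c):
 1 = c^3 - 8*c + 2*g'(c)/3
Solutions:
 g(c) = C1 - 3*c^4/8 + 6*c^2 + 3*c/2


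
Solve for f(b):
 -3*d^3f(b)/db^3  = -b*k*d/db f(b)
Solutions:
 f(b) = C1 + Integral(C2*airyai(3^(2/3)*b*k^(1/3)/3) + C3*airybi(3^(2/3)*b*k^(1/3)/3), b)


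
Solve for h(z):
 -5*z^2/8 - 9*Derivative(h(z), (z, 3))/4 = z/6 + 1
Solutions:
 h(z) = C1 + C2*z + C3*z^2 - z^5/216 - z^4/324 - 2*z^3/27


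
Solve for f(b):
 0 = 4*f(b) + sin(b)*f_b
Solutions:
 f(b) = C1*(cos(b)^2 + 2*cos(b) + 1)/(cos(b)^2 - 2*cos(b) + 1)


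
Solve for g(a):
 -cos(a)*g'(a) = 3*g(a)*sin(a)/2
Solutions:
 g(a) = C1*cos(a)^(3/2)


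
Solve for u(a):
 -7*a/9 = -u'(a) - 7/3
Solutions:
 u(a) = C1 + 7*a^2/18 - 7*a/3


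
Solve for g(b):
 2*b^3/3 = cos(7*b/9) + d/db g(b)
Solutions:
 g(b) = C1 + b^4/6 - 9*sin(7*b/9)/7


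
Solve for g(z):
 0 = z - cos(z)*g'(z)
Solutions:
 g(z) = C1 + Integral(z/cos(z), z)


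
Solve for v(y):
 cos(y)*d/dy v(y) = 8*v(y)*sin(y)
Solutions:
 v(y) = C1/cos(y)^8


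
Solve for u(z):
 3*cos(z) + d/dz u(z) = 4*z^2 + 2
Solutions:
 u(z) = C1 + 4*z^3/3 + 2*z - 3*sin(z)


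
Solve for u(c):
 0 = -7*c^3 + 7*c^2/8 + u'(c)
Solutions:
 u(c) = C1 + 7*c^4/4 - 7*c^3/24


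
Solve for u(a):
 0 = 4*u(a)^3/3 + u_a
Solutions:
 u(a) = -sqrt(6)*sqrt(-1/(C1 - 4*a))/2
 u(a) = sqrt(6)*sqrt(-1/(C1 - 4*a))/2


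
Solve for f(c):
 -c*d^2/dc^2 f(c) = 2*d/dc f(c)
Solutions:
 f(c) = C1 + C2/c


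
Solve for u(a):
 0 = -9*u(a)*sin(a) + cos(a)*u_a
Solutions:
 u(a) = C1/cos(a)^9


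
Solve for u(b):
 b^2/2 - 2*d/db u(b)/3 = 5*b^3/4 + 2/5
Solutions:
 u(b) = C1 - 15*b^4/32 + b^3/4 - 3*b/5


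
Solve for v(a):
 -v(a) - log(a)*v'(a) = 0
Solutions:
 v(a) = C1*exp(-li(a))


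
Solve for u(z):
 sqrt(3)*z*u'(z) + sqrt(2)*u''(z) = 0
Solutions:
 u(z) = C1 + C2*erf(6^(1/4)*z/2)


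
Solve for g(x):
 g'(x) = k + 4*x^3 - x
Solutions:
 g(x) = C1 + k*x + x^4 - x^2/2


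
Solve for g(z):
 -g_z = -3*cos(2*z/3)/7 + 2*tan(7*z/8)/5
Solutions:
 g(z) = C1 + 16*log(cos(7*z/8))/35 + 9*sin(2*z/3)/14


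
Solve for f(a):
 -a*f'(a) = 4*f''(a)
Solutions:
 f(a) = C1 + C2*erf(sqrt(2)*a/4)


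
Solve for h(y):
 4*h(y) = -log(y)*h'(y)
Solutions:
 h(y) = C1*exp(-4*li(y))


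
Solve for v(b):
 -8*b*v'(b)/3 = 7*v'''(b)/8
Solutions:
 v(b) = C1 + Integral(C2*airyai(-4*21^(2/3)*b/21) + C3*airybi(-4*21^(2/3)*b/21), b)


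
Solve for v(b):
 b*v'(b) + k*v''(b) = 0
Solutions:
 v(b) = C1 + C2*sqrt(k)*erf(sqrt(2)*b*sqrt(1/k)/2)


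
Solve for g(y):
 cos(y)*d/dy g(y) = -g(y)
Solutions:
 g(y) = C1*sqrt(sin(y) - 1)/sqrt(sin(y) + 1)


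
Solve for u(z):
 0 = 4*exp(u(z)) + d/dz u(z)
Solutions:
 u(z) = log(1/(C1 + 4*z))


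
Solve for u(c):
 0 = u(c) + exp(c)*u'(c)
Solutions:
 u(c) = C1*exp(exp(-c))


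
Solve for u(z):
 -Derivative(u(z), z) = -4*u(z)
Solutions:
 u(z) = C1*exp(4*z)


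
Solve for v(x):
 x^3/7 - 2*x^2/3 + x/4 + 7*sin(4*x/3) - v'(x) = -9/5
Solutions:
 v(x) = C1 + x^4/28 - 2*x^3/9 + x^2/8 + 9*x/5 - 21*cos(4*x/3)/4


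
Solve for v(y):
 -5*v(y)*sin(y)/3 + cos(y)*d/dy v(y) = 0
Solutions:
 v(y) = C1/cos(y)^(5/3)


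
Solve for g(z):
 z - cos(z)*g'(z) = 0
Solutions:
 g(z) = C1 + Integral(z/cos(z), z)


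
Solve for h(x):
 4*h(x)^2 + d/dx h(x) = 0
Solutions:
 h(x) = 1/(C1 + 4*x)


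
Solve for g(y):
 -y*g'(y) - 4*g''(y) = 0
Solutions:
 g(y) = C1 + C2*erf(sqrt(2)*y/4)


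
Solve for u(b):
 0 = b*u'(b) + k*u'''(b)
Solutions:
 u(b) = C1 + Integral(C2*airyai(b*(-1/k)^(1/3)) + C3*airybi(b*(-1/k)^(1/3)), b)


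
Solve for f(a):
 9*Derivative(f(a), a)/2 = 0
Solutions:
 f(a) = C1


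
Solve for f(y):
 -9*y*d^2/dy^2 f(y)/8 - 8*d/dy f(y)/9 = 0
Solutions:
 f(y) = C1 + C2*y^(17/81)


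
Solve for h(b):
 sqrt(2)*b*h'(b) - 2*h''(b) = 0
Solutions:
 h(b) = C1 + C2*erfi(2^(1/4)*b/2)


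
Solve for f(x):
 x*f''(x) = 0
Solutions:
 f(x) = C1 + C2*x


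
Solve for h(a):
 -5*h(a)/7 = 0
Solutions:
 h(a) = 0


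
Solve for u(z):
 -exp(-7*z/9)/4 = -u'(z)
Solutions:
 u(z) = C1 - 9*exp(-7*z/9)/28


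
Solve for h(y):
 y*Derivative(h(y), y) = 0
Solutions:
 h(y) = C1


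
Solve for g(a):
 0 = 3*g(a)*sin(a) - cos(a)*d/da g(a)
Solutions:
 g(a) = C1/cos(a)^3


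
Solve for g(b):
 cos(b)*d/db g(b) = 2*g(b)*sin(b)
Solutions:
 g(b) = C1/cos(b)^2


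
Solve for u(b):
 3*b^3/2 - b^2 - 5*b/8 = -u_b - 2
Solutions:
 u(b) = C1 - 3*b^4/8 + b^3/3 + 5*b^2/16 - 2*b


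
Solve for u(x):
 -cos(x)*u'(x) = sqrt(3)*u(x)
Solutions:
 u(x) = C1*(sin(x) - 1)^(sqrt(3)/2)/(sin(x) + 1)^(sqrt(3)/2)


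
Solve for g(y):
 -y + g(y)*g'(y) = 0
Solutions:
 g(y) = -sqrt(C1 + y^2)
 g(y) = sqrt(C1 + y^2)


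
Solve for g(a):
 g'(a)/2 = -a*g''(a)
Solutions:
 g(a) = C1 + C2*sqrt(a)


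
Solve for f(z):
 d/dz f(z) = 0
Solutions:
 f(z) = C1


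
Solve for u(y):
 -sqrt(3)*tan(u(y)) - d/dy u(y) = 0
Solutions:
 u(y) = pi - asin(C1*exp(-sqrt(3)*y))
 u(y) = asin(C1*exp(-sqrt(3)*y))


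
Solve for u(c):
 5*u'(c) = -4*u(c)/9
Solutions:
 u(c) = C1*exp(-4*c/45)


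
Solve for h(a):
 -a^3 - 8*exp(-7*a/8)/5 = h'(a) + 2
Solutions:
 h(a) = C1 - a^4/4 - 2*a + 64*exp(-7*a/8)/35


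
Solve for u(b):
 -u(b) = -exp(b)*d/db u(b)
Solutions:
 u(b) = C1*exp(-exp(-b))


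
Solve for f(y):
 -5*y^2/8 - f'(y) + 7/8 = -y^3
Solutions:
 f(y) = C1 + y^4/4 - 5*y^3/24 + 7*y/8


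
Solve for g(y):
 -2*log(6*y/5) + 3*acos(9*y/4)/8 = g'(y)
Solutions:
 g(y) = C1 - 2*y*log(y) + 3*y*acos(9*y/4)/8 - 2*y*log(6) + 2*y + 2*y*log(5) - sqrt(16 - 81*y^2)/24


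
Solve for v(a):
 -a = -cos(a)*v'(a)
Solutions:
 v(a) = C1 + Integral(a/cos(a), a)


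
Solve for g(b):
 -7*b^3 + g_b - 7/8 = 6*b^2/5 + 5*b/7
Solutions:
 g(b) = C1 + 7*b^4/4 + 2*b^3/5 + 5*b^2/14 + 7*b/8


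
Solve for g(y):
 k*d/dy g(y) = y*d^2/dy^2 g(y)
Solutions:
 g(y) = C1 + y^(re(k) + 1)*(C2*sin(log(y)*Abs(im(k))) + C3*cos(log(y)*im(k)))


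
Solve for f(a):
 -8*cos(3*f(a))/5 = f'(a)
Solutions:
 8*a/5 - log(sin(3*f(a)) - 1)/6 + log(sin(3*f(a)) + 1)/6 = C1


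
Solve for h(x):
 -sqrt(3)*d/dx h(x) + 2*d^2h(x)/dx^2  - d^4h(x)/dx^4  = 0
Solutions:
 h(x) = C1 + C4*exp(-sqrt(3)*x) + (C2*sin(x/2) + C3*cos(x/2))*exp(sqrt(3)*x/2)


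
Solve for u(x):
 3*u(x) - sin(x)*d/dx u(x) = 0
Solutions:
 u(x) = C1*(cos(x) - 1)^(3/2)/(cos(x) + 1)^(3/2)


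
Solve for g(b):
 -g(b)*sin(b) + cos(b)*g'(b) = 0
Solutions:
 g(b) = C1/cos(b)


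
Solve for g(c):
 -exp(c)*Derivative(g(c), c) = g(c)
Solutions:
 g(c) = C1*exp(exp(-c))


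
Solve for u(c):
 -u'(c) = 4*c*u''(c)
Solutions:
 u(c) = C1 + C2*c^(3/4)


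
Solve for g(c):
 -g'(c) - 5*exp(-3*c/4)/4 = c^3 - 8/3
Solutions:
 g(c) = C1 - c^4/4 + 8*c/3 + 5*exp(-3*c/4)/3


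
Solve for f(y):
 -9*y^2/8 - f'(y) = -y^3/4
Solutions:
 f(y) = C1 + y^4/16 - 3*y^3/8


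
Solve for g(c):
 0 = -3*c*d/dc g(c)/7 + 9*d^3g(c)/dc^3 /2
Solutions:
 g(c) = C1 + Integral(C2*airyai(2^(1/3)*21^(2/3)*c/21) + C3*airybi(2^(1/3)*21^(2/3)*c/21), c)


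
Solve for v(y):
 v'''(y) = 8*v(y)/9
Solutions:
 v(y) = C3*exp(2*3^(1/3)*y/3) + (C1*sin(3^(5/6)*y/3) + C2*cos(3^(5/6)*y/3))*exp(-3^(1/3)*y/3)


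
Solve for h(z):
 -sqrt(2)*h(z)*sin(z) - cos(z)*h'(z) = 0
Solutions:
 h(z) = C1*cos(z)^(sqrt(2))


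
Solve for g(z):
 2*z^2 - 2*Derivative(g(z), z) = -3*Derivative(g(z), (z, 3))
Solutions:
 g(z) = C1 + C2*exp(-sqrt(6)*z/3) + C3*exp(sqrt(6)*z/3) + z^3/3 + 3*z


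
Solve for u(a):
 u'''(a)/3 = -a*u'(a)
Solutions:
 u(a) = C1 + Integral(C2*airyai(-3^(1/3)*a) + C3*airybi(-3^(1/3)*a), a)


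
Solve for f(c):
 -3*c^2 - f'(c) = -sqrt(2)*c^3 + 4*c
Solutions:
 f(c) = C1 + sqrt(2)*c^4/4 - c^3 - 2*c^2


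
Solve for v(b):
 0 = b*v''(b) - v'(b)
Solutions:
 v(b) = C1 + C2*b^2


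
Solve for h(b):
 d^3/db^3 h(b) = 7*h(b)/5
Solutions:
 h(b) = C3*exp(5^(2/3)*7^(1/3)*b/5) + (C1*sin(sqrt(3)*5^(2/3)*7^(1/3)*b/10) + C2*cos(sqrt(3)*5^(2/3)*7^(1/3)*b/10))*exp(-5^(2/3)*7^(1/3)*b/10)


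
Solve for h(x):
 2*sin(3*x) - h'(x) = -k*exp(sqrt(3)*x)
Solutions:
 h(x) = C1 + sqrt(3)*k*exp(sqrt(3)*x)/3 - 2*cos(3*x)/3


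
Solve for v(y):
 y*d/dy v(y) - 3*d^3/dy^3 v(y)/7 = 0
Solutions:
 v(y) = C1 + Integral(C2*airyai(3^(2/3)*7^(1/3)*y/3) + C3*airybi(3^(2/3)*7^(1/3)*y/3), y)


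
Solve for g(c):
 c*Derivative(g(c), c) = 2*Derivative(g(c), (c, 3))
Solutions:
 g(c) = C1 + Integral(C2*airyai(2^(2/3)*c/2) + C3*airybi(2^(2/3)*c/2), c)


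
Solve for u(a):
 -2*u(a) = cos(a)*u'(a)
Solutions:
 u(a) = C1*(sin(a) - 1)/(sin(a) + 1)


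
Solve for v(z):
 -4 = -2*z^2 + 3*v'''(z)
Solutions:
 v(z) = C1 + C2*z + C3*z^2 + z^5/90 - 2*z^3/9


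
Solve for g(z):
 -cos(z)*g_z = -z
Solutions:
 g(z) = C1 + Integral(z/cos(z), z)


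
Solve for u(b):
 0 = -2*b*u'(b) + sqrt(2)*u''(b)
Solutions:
 u(b) = C1 + C2*erfi(2^(3/4)*b/2)


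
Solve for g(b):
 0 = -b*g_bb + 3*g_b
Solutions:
 g(b) = C1 + C2*b^4


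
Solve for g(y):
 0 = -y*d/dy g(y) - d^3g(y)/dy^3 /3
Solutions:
 g(y) = C1 + Integral(C2*airyai(-3^(1/3)*y) + C3*airybi(-3^(1/3)*y), y)


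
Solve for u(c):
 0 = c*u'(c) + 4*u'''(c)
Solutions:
 u(c) = C1 + Integral(C2*airyai(-2^(1/3)*c/2) + C3*airybi(-2^(1/3)*c/2), c)


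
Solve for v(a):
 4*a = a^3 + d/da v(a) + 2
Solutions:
 v(a) = C1 - a^4/4 + 2*a^2 - 2*a


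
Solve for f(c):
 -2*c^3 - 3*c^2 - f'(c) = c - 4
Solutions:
 f(c) = C1 - c^4/2 - c^3 - c^2/2 + 4*c


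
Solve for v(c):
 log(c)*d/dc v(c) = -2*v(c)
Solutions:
 v(c) = C1*exp(-2*li(c))


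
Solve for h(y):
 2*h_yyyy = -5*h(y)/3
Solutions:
 h(y) = (C1*sin(10^(1/4)*3^(3/4)*y/6) + C2*cos(10^(1/4)*3^(3/4)*y/6))*exp(-10^(1/4)*3^(3/4)*y/6) + (C3*sin(10^(1/4)*3^(3/4)*y/6) + C4*cos(10^(1/4)*3^(3/4)*y/6))*exp(10^(1/4)*3^(3/4)*y/6)


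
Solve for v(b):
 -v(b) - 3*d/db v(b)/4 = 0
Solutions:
 v(b) = C1*exp(-4*b/3)
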